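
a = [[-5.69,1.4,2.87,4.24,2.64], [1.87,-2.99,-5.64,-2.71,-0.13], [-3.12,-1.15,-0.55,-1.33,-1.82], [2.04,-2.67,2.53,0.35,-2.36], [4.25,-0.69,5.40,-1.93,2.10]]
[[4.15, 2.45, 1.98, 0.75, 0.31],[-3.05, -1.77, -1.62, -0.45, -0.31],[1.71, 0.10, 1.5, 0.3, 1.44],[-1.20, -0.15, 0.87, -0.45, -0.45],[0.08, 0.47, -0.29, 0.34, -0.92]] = a @ [[-0.64,  -0.19,  -0.35,  -0.13,  -0.29],[0.15,  -0.01,  -0.17,  0.03,  0.10],[0.38,  0.21,  0.27,  0.08,  0.04],[-0.28,  0.09,  -0.01,  -0.13,  -0.27],[0.15,  0.15,  -0.19,  0.11,  -0.17]]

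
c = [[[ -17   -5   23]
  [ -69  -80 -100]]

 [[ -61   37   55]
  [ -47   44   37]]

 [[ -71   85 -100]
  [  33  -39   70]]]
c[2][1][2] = 70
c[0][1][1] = -80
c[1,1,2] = 37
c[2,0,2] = -100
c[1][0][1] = 37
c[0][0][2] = 23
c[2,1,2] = 70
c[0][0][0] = -17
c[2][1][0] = 33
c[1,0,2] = 55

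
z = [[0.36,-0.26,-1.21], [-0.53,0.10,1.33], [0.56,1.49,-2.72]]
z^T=[[0.36, -0.53, 0.56], [-0.26, 0.1, 1.49], [-1.21, 1.33, -2.72]]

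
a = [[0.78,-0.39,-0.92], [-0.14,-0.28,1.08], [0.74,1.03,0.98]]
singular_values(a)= [1.87, 1.23, 0.65]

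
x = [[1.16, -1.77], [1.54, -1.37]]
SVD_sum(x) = [[1.37, -1.59], [1.33, -1.55]] + [[-0.21,  -0.18], [0.21,  0.18]]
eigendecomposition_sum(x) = [[0.58+0.59j, -0.88-0.09j], [(0.77+0.08j), -0.69+0.47j]] + [[(0.58-0.59j), (-0.89+0.09j)], [0.77-0.08j, (-0.69-0.47j)]]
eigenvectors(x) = [[(0.73+0j), (0.73-0j)], [0.52-0.44j, (0.52+0.44j)]]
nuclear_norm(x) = 3.32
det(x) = 1.14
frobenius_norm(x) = 2.95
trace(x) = -0.21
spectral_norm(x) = 2.93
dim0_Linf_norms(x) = [1.54, 1.77]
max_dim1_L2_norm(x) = 2.12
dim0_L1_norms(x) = [2.7, 3.14]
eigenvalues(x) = [(-0.11+1.06j), (-0.11-1.06j)]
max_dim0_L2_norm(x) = 2.24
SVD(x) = [[-0.72, -0.70], [-0.7, 0.72]] @ diag([2.9285439876529393, 0.38811095369986914]) @ [[-0.65, 0.76], [0.76, 0.65]]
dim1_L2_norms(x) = [2.12, 2.06]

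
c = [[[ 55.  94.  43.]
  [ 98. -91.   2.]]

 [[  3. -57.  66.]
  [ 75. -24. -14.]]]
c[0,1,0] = 98.0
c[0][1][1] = -91.0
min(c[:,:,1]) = -91.0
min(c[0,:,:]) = -91.0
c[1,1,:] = [75.0, -24.0, -14.0]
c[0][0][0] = 55.0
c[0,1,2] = 2.0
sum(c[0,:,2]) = 45.0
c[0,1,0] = 98.0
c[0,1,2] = 2.0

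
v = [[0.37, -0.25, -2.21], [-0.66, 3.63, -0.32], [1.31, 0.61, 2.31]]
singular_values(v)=[3.73, 3.31, 1.16]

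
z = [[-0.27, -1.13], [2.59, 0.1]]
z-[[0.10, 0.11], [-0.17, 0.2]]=[[-0.37, -1.24], [2.76, -0.10]]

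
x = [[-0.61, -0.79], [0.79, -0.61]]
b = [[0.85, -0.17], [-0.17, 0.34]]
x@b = [[-0.38, -0.16], [0.78, -0.34]]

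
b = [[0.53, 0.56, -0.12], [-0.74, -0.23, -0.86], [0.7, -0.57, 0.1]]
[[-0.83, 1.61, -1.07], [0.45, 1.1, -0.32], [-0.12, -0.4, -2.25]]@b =[[-2.38, -0.23, -1.39], [-0.80, 0.18, -1.03], [-1.34, 1.31, 0.13]]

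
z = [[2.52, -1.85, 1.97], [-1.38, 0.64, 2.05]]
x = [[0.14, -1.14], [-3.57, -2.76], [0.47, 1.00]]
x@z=[[1.93, -0.99, -2.06], [-5.19, 4.84, -12.69], [-0.20, -0.23, 2.98]]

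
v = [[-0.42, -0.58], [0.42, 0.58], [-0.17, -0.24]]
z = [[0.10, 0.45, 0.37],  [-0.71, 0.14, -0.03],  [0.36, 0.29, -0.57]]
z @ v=[[0.08, 0.11], [0.36, 0.5], [0.07, 0.1]]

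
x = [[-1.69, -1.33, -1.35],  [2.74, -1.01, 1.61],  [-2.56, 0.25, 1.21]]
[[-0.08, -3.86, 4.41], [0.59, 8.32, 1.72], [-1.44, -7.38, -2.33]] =x@[[0.39, 2.81, 0.21], [-0.08, -0.65, -2.63], [-0.35, -0.02, -0.94]]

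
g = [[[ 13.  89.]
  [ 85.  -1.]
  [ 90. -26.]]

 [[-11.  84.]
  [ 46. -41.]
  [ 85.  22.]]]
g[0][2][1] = -26.0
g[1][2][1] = 22.0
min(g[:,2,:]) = -26.0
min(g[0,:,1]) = -26.0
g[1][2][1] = 22.0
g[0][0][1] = 89.0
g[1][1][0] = 46.0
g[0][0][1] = 89.0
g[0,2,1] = -26.0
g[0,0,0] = 13.0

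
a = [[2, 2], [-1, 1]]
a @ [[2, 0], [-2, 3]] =[[0, 6], [-4, 3]]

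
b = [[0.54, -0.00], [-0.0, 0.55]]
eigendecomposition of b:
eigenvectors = [[1.00, 0.00], [0.0, 1.0]]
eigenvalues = [0.54, 0.55]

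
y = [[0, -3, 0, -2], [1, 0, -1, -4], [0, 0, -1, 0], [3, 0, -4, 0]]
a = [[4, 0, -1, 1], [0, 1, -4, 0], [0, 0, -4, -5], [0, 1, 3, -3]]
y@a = [[0, -5, 6, 6], [4, -4, -9, 18], [0, 0, 4, 5], [12, 0, 13, 23]]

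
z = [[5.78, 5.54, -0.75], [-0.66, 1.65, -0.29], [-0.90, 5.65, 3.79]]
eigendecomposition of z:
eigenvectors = [[-0.79+0.00j, (0.46-0.17j), 0.46+0.17j], [0.08+0.00j, (-0.08+0.25j), -0.08-0.25j], [0.60+0.00j, 0.83+0.00j, (0.83-0j)]]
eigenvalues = [(5.76+0j), (2.73+1.85j), (2.73-1.85j)]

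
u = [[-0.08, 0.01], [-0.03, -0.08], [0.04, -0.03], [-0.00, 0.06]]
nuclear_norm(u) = 0.20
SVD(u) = [[-0.04, 0.86], [-0.8, 0.16], [-0.21, -0.48], [0.56, 0.12]] @ diag([0.10523122280346366, 0.09394886772754522]) @ [[0.18,0.98], [-0.98,0.18]]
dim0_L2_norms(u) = [0.09, 0.1]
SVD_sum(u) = [[-0.00, -0.0], [-0.02, -0.08], [-0.0, -0.02], [0.01, 0.06]] + [[-0.08, 0.01], [-0.01, 0.00], [0.04, -0.01], [-0.01, 0.0]]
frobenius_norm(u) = 0.14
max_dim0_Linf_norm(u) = 0.08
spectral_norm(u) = 0.11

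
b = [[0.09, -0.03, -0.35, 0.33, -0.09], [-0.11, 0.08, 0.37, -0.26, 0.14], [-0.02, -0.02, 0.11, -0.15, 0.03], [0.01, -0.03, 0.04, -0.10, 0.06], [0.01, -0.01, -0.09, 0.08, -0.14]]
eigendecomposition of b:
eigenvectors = [[-0.60, 0.43, -0.2, 0.7, -0.33], [0.79, -0.18, 0.76, -0.32, -0.55], [0.08, -0.38, -0.48, 0.54, 0.47], [-0.1, -0.57, -0.39, 0.33, 0.60], [-0.08, 0.57, 0.02, -0.09, 0.08]]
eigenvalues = [0.22, -0.15, 0.01, -0.0, -0.04]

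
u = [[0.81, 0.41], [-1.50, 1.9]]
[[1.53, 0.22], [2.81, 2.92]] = u @ [[0.81, -0.36], [2.12, 1.25]]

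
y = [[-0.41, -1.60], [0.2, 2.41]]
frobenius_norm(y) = 2.93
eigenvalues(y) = [-0.29, 2.29]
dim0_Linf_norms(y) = [0.41, 2.41]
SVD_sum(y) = [[-0.22,-1.63], [0.33,2.39]] + [[-0.19,  0.03], [-0.13,  0.02]]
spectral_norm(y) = 2.92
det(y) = -0.67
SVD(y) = [[-0.56, 0.83],[0.83, 0.56]] @ diag([2.9195606133202507, 0.2288358039055089]) @ [[0.14, 0.99], [-0.99, 0.14]]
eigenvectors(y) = [[-1.0, 0.51], [0.07, -0.86]]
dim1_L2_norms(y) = [1.65, 2.42]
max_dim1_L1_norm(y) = 2.61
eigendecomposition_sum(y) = [[-0.30, -0.18], [0.02, 0.01]] + [[-0.11, -1.42],  [0.18, 2.40]]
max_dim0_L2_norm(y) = 2.89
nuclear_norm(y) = 3.15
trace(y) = 2.00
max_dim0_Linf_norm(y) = 2.41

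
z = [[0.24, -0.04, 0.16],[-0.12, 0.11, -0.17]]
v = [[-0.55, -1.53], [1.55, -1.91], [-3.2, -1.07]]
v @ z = [[0.05, -0.15, 0.17], [0.6, -0.27, 0.57], [-0.64, 0.01, -0.33]]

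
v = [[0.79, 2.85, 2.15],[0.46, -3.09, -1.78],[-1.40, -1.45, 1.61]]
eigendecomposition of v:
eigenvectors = [[-0.34+0.56j, (-0.34-0.56j), -0.57+0.00j], [(0.25-0j), 0.25+0.00j, 0.82+0.00j], [(-0.71+0j), -0.71-0.00j, (0.07+0j)]]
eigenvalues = [(1.44+1.1j), (1.44-1.1j), (-3.57+0j)]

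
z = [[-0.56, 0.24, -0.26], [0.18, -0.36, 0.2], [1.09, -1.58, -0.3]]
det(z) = -0.200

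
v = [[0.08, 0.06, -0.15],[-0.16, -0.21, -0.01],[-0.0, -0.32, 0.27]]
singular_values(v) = [0.48, 0.2, 0.1]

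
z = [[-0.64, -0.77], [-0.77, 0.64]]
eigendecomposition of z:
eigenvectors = [[-0.91, 0.42], [-0.42, -0.91]]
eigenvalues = [-1.0, 1.0]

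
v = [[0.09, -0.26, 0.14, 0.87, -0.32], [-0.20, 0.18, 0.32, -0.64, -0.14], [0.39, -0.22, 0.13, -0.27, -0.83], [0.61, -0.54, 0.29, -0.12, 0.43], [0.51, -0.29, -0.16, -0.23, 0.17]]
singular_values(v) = [1.16, 1.16, 1.02, 0.46, 0.0]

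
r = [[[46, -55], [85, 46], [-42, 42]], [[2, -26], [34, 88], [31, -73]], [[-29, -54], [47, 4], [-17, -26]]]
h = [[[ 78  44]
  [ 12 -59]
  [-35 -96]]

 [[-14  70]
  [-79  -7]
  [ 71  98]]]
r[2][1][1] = 4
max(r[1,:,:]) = 88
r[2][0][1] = -54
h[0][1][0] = 12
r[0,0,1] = -55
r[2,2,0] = -17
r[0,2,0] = -42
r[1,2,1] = -73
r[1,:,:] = [[2, -26], [34, 88], [31, -73]]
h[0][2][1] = -96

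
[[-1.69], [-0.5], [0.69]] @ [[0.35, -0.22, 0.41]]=[[-0.59, 0.37, -0.69], [-0.18, 0.11, -0.2], [0.24, -0.15, 0.28]]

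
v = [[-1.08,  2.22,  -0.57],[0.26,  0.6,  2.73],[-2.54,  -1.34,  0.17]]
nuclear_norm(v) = 8.20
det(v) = -20.22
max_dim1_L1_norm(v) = 4.05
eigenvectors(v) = [[-0.76+0.00j, 0.20-0.37j, (0.2+0.37j)],[0.44+0.00j, (0.65+0j), 0.65-0.00j],[(-0.47+0j), 0.12+0.62j, (0.12-0.62j)]]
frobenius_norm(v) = 4.75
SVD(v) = [[-0.03, 0.51, -0.86],  [0.64, -0.65, -0.41],  [-0.77, -0.56, -0.31]] @ diag([3.0165785051731584, 2.723421843559848, 2.4616107702373173]) @ [[0.71,  0.45,  0.54], [0.26,  0.55,  -0.79], [0.65,  -0.70,  -0.28]]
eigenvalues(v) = [(-2.72+0j), (1.2+2.45j), (1.2-2.45j)]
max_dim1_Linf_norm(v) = 2.73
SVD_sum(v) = [[-0.06, -0.04, -0.04], [1.37, 0.87, 1.05], [-1.65, -1.04, -1.25]] + [[0.36, 0.77, -1.11],[-0.45, -0.98, 1.41],[-0.39, -0.84, 1.21]] + [[-1.38, 1.49, 0.58], [-0.66, 0.71, 0.28], [-0.5, 0.54, 0.21]]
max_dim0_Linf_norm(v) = 2.73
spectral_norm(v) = 3.02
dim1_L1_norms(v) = [3.87, 3.59, 4.05]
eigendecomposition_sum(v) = [[(-1.68+0j), (0.72+0j), -1.01+0.00j], [(0.98-0j), -0.42-0.00j, 0.59-0.00j], [(-1.03+0j), 0.44+0.00j, -0.62+0.00j]] + [[(0.3+0.43j), 0.75+0.03j, 0.22-0.67j], [(-0.36+0.72j), (0.51+1.04j), (1.07-0.2j)], [(-0.76-0.2j), (-0.89+0.68j), 0.39+0.98j]] + [[0.30-0.43j, (0.75-0.03j), 0.22+0.67j], [-0.36-0.72j, (0.51-1.04j), (1.07+0.2j)], [-0.76+0.20j, (-0.89-0.68j), (0.39-0.98j)]]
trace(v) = -0.31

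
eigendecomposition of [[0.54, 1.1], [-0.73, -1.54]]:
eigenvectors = [[0.91,  -0.57], [-0.42,  0.82]]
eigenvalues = [0.03, -1.03]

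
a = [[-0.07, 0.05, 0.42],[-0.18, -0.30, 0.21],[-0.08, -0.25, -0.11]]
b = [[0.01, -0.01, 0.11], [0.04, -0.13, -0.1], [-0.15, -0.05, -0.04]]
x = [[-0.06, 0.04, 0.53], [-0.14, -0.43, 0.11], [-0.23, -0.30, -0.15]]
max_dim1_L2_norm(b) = 0.17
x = b + a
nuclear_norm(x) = 1.26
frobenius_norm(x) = 0.82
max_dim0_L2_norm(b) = 0.16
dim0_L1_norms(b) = [0.2, 0.19, 0.25]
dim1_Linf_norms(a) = [0.42, 0.3, 0.25]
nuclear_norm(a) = 0.93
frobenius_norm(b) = 0.26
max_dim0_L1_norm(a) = 0.74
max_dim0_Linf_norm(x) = 0.53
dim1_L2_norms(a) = [0.43, 0.41, 0.28]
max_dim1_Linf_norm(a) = 0.42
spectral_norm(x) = 0.59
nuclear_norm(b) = 0.43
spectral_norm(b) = 0.19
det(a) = 0.00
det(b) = -0.00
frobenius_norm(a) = 0.66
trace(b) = -0.16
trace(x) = -0.64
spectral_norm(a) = 0.51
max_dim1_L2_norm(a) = 0.43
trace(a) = -0.48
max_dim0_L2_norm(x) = 0.56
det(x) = -0.04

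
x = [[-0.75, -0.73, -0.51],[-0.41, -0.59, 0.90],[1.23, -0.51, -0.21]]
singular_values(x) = [1.52, 1.06, 1.03]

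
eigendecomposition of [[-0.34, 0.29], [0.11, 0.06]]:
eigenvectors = [[-0.97, -0.53], [0.23, -0.85]]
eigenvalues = [-0.41, 0.13]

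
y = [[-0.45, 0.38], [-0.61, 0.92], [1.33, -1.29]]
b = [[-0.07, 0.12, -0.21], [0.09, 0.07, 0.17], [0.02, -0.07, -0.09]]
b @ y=[[-0.32, 0.35], [0.14, -0.12], [-0.09, 0.06]]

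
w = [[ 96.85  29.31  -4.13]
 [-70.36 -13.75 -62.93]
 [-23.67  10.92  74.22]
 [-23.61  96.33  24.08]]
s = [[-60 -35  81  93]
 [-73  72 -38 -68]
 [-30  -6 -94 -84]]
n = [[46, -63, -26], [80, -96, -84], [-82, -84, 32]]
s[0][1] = -35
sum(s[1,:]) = -107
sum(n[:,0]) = 44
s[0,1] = -35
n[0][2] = -26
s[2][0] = -30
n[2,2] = 32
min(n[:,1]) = -96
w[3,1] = 96.33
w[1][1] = -13.75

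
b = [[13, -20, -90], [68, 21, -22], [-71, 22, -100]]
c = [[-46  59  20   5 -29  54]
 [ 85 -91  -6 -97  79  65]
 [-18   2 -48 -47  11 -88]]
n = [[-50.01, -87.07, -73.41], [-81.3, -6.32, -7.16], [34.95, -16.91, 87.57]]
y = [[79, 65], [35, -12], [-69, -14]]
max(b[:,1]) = 22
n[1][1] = -6.32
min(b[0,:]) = -90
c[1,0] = 85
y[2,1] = -14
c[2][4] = 11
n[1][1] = -6.32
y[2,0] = -69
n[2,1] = -16.91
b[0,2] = -90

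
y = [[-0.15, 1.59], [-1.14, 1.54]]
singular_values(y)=[2.41, 0.66]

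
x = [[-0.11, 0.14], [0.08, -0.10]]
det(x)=-0.000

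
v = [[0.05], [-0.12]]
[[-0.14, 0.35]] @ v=[[-0.05]]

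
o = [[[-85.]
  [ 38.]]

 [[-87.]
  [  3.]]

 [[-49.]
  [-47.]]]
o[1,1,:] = [3.0]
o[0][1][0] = 38.0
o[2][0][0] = -49.0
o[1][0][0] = -87.0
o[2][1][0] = -47.0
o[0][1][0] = 38.0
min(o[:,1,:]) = -47.0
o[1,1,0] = 3.0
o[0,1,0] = 38.0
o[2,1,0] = -47.0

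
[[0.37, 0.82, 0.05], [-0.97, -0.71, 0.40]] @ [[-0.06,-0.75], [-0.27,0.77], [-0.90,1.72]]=[[-0.29, 0.44], [-0.11, 0.87]]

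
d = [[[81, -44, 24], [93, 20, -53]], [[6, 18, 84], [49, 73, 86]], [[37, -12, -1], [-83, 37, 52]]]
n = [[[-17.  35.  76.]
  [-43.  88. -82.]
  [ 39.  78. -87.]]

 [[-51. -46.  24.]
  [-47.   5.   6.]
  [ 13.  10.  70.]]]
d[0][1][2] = -53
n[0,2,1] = 78.0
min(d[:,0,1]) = -44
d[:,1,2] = [-53, 86, 52]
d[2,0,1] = -12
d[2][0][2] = -1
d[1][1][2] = 86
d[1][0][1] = 18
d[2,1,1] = 37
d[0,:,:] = [[81, -44, 24], [93, 20, -53]]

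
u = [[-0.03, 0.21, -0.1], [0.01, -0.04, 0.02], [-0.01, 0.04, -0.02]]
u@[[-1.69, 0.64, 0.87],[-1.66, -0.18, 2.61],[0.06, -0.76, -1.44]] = [[-0.3,0.02,0.67], [0.05,-0.0,-0.12], [-0.05,0.0,0.12]]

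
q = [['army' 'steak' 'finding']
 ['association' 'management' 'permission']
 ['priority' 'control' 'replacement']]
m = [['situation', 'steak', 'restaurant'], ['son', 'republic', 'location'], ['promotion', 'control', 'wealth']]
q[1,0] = 'association'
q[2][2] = 'replacement'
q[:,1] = ['steak', 'management', 'control']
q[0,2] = 'finding'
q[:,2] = ['finding', 'permission', 'replacement']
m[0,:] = ['situation', 'steak', 'restaurant']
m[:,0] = ['situation', 'son', 'promotion']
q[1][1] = 'management'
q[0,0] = 'army'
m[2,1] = 'control'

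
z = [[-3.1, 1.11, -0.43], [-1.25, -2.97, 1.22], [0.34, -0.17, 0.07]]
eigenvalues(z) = [(-3+1.24j), (-3-1.24j), 0j]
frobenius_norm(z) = 4.80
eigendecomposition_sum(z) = [[(-1.55+0.5j), (0.56+1.35j), -0.22-0.55j], [-0.63-1.72j, -1.48+0.68j, (0.61-0.27j)], [(0.17-0.08j), (-0.08-0.15j), (0.03+0.06j)]] + [[-1.55-0.50j, 0.56-1.35j, (-0.22+0.55j)],  [-0.63+1.72j, -1.48-0.68j, (0.61+0.27j)],  [(0.17+0.08j), (-0.08+0.15j), (0.03-0.06j)]] + [[-0j, (-0+0j), 0.00-0.00j],[0.00-0.00j, (-0+0j), -0j],[0.00-0.00j, (-0+0j), -0j]]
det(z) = 0.03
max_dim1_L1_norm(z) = 5.44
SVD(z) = [[-0.05, 0.99, 0.11], [-1.00, -0.05, -0.01], [-0.01, -0.12, 0.99]] @ diag([3.4461469874572237, 3.34249345182772, 0.0029095237248159002]) @ [[0.41, 0.84, -0.35], [-0.91, 0.38, -0.15], [0.01, 0.38, 0.93]]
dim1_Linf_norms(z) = [3.1, 2.97, 0.34]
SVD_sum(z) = [[-0.07, -0.15, 0.06],[-1.4, -2.91, 1.2],[-0.01, -0.03, 0.01]] + [[-3.03, 1.26, -0.49], [0.15, -0.06, 0.02], [0.35, -0.15, 0.06]] + [[0.0, 0.0, 0.0],[-0.00, -0.0, -0.0],[0.00, 0.00, 0.00]]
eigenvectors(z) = [[(0.03-0.66j), 0.03+0.66j, (0.01+0j)],[(0.74+0j), 0.74-0.00j, (0.38+0j)],[0.01+0.08j, (0.01-0.08j), (0.93+0j)]]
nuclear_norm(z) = 6.79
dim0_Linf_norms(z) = [3.1, 2.97, 1.22]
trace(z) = -6.00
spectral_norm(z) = 3.45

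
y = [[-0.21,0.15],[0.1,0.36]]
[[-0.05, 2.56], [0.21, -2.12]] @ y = [[0.27, 0.91], [-0.26, -0.73]]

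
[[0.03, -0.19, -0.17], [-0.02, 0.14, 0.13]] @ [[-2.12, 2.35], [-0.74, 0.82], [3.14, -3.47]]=[[-0.46, 0.5], [0.35, -0.38]]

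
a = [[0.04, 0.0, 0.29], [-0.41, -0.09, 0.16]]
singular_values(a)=[0.46, 0.28]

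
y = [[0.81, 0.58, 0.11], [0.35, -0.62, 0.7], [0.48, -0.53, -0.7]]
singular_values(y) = [1.0, 1.0, 1.0]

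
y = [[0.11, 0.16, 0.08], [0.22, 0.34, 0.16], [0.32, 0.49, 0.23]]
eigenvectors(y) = [[-0.27,-0.86,-0.49], [-0.55,0.50,-0.09], [-0.79,0.14,0.87]]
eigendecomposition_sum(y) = [[0.11, 0.16, 0.08],  [0.22, 0.34, 0.16],  [0.32, 0.49, 0.23]] + [[0.00,-0.0,0.0], [-0.0,0.00,-0.00], [-0.0,0.0,-0.0]] + [[-0.00, -0.00, 0.00], [-0.00, -0.0, 0.00], [0.00, 0.0, -0.0]]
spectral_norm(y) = 0.79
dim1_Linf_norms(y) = [0.16, 0.34, 0.49]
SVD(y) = [[-0.26, 0.95, -0.14], [-0.55, -0.27, -0.79], [-0.79, -0.13, 0.59]] @ diag([0.7931362574859571, 0.005757670818440464, 0.0013138827633374667]) @ [[-0.51,-0.78,-0.37],[0.60,-0.63,0.5],[0.62,-0.03,-0.79]]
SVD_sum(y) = [[0.11, 0.16, 0.08], [0.22, 0.34, 0.16], [0.32, 0.49, 0.23]] + [[0.0, -0.00, 0.00], [-0.0, 0.0, -0.0], [-0.0, 0.0, -0.0]] + [[-0.0, 0.0, 0.0], [-0.00, 0.00, 0.0], [0.0, -0.0, -0.00]]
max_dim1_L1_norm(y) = 1.04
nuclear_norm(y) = 0.80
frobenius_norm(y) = 0.79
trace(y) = 0.68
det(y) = -0.00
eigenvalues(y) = [0.68, 0.0, -0.0]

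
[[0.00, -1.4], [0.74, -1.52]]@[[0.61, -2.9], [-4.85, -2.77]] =[[6.79, 3.88], [7.82, 2.06]]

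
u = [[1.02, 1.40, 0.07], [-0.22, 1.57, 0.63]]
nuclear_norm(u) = 3.20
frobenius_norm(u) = 2.43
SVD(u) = [[-0.72, -0.7], [-0.70, 0.72]] @ diag([2.2306972484558982, 0.9692728128505846]) @ [[-0.26, -0.94, -0.22], [-0.90, 0.15, 0.41]]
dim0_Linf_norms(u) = [1.02, 1.57, 0.63]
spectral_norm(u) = 2.23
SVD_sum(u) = [[0.41,1.50,0.35],  [0.40,1.47,0.34]] + [[0.61,-0.10,-0.28], [-0.62,0.10,0.29]]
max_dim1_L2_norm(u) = 1.73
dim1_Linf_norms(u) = [1.4, 1.57]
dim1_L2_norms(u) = [1.73, 1.71]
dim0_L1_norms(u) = [1.24, 2.97, 0.7]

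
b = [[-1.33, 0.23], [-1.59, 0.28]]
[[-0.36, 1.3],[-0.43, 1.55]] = b @ [[0.43, -0.9], [0.90, 0.43]]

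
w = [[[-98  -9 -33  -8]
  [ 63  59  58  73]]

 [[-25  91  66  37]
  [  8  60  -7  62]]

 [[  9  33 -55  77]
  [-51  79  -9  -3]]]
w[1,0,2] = 66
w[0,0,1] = -9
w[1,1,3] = 62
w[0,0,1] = -9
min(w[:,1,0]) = -51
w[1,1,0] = 8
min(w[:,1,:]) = -51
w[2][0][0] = 9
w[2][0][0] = 9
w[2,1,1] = 79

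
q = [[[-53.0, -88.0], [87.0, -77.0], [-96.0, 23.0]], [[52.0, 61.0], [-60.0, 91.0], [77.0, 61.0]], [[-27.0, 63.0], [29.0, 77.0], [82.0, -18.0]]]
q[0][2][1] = 23.0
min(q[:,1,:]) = -77.0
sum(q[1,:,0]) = 69.0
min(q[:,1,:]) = -77.0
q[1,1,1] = 91.0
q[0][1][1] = -77.0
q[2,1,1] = 77.0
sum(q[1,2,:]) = 138.0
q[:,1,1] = [-77.0, 91.0, 77.0]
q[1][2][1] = 61.0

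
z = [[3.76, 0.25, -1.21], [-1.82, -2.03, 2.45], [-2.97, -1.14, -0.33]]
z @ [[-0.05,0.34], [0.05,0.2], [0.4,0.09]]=[[-0.66, 1.22], [0.97, -0.80], [-0.04, -1.27]]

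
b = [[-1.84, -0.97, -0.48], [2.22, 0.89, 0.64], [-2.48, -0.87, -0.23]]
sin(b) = [[-1.45,-0.73,-0.42], [1.56,0.50,0.53], [-1.91,-0.54,-0.15]]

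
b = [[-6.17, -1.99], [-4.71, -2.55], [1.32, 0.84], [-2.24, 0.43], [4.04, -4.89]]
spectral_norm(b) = 9.15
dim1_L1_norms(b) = [8.16, 7.26, 2.16, 2.67, 8.93]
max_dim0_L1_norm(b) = 18.48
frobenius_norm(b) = 10.89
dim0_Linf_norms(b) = [6.17, 4.89]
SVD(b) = [[-0.69, -0.24], [-0.54, -0.35], [0.15, 0.12], [-0.24, 0.11], [0.39, -0.89]] @ diag([9.153456884580816, 5.900341266581118]) @ [[1.0, 0.1],[-0.1, 1.0]]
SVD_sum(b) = [[-6.30, -0.61], [-4.91, -0.47], [1.39, 0.13], [-2.18, -0.21], [3.54, 0.34]] + [[0.13, -1.38], [0.20, -2.08], [-0.07, 0.71], [-0.06, 0.64], [0.5, -5.23]]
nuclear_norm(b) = 15.05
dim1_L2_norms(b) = [6.48, 5.36, 1.56, 2.28, 6.34]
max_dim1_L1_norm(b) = 8.93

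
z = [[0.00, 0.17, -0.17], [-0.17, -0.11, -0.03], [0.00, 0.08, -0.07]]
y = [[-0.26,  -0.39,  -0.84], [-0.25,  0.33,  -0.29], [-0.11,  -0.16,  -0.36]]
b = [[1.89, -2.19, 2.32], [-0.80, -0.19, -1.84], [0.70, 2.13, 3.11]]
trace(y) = -0.29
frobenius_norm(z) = 0.33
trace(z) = -0.18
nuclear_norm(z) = 0.47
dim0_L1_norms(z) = [0.17, 0.36, 0.27]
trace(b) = 4.81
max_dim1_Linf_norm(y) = 0.84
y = z @ b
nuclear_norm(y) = 1.53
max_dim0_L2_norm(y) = 0.96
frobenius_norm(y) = 1.16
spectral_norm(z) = 0.28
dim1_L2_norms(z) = [0.24, 0.2, 0.11]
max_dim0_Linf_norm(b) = 3.11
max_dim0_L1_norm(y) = 1.49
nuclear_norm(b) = 7.93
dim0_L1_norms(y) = [0.62, 0.88, 1.49]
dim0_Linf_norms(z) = [0.17, 0.17, 0.17]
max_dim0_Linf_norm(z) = 0.17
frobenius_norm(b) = 5.70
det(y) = 0.00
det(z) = 0.00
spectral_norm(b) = 4.71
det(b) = 0.02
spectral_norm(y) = 1.07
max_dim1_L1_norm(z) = 0.34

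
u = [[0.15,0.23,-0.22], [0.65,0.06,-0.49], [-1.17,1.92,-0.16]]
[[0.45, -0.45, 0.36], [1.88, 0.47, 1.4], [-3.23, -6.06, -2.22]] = u@[[2.81, 0.55, 2.1], [0.02, -2.87, 0.12], [-0.11, -0.58, -0.06]]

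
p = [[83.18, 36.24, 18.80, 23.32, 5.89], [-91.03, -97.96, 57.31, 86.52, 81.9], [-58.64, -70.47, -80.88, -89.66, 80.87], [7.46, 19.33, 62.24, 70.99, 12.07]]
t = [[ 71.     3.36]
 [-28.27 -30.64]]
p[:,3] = [23.32, 86.52, -89.66, 70.99]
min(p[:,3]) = -89.66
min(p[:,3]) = -89.66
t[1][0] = -28.27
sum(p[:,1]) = -112.86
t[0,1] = 3.36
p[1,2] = 57.31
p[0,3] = 23.32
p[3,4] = 12.07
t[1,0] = -28.27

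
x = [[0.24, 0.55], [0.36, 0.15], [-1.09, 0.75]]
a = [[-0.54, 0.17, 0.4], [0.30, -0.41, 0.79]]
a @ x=[[-0.5, 0.03],[-0.94, 0.7]]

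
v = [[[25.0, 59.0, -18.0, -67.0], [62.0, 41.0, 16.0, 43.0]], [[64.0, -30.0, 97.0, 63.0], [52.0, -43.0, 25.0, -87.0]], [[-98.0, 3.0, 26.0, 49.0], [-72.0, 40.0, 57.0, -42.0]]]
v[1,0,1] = -30.0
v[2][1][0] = -72.0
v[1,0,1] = -30.0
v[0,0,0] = 25.0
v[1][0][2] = 97.0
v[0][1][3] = 43.0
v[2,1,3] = -42.0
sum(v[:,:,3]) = -41.0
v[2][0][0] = -98.0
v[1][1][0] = 52.0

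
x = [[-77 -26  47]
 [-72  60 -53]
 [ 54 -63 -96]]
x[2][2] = -96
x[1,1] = 60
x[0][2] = 47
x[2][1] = -63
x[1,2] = -53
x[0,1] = -26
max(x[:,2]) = 47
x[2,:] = [54, -63, -96]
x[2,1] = -63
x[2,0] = 54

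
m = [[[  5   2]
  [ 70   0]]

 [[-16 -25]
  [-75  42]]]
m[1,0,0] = -16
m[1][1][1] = 42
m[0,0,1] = 2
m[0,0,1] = 2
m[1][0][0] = -16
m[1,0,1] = -25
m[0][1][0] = 70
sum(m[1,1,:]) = -33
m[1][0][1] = -25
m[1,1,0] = -75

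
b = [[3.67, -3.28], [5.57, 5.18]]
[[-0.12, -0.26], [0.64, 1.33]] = b@[[0.04, 0.08], [0.08, 0.17]]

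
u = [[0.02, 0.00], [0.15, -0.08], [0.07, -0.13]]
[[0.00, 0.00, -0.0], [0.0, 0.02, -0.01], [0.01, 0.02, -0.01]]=u@[[0.01,  0.04,  -0.02], [-0.04,  -0.17,  0.07]]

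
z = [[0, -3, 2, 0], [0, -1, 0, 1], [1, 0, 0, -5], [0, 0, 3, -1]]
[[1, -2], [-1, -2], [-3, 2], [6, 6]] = z @ [[-3, 2], [1, 2], [2, 2], [0, 0]]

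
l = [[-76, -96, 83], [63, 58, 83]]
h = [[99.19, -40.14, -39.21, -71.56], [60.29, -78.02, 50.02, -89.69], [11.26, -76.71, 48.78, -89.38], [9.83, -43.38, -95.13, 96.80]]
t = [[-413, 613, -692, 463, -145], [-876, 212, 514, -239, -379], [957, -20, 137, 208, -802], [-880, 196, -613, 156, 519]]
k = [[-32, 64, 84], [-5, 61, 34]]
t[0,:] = [-413, 613, -692, 463, -145]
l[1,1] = 58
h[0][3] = -71.56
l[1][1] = 58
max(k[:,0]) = -5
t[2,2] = 137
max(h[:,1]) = -40.14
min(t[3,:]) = -880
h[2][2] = 48.78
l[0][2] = 83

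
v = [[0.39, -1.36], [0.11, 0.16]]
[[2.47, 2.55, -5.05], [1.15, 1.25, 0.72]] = v @ [[9.24, 9.95, 0.8], [0.83, 0.98, 3.94]]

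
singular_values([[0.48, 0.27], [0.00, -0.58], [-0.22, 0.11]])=[0.69, 0.47]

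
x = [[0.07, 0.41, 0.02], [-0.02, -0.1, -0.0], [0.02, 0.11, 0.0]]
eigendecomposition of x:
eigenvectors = [[0.94+0.00j, (0.94-0j), 0.86+0.00j],[-0.20+0.05j, -0.20-0.05j, (-0.18+0j)],[0.26+0.01j, 0.26-0.01j, 0.48+0.00j]]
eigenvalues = [(-0.01+0.02j), (-0.01-0.02j), (-0.01+0j)]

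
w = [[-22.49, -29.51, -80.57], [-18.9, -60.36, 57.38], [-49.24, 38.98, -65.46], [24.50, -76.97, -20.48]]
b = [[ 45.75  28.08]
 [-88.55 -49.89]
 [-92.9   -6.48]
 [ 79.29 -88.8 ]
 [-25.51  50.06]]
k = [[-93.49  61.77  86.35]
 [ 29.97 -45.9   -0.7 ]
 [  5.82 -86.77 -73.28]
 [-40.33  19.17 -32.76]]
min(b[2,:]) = -92.9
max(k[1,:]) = 29.97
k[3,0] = -40.33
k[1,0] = 29.97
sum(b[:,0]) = -81.91999999999999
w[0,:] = [-22.49, -29.51, -80.57]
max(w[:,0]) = 24.5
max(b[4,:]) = 50.06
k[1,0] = 29.97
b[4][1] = 50.06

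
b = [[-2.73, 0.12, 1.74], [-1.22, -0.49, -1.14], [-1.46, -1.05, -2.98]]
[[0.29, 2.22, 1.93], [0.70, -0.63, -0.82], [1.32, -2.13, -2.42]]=b @ [[-0.18,-0.43,-0.33], [-0.84,1.15,1.34], [-0.06,0.52,0.5]]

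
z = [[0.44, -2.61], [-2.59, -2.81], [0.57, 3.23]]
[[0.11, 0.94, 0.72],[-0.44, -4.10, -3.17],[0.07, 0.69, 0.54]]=z @ [[0.18, 1.67, 1.29], [-0.01, -0.08, -0.06]]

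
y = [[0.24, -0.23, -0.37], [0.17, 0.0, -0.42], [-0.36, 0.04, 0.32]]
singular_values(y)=[0.8, 0.17, 0.15]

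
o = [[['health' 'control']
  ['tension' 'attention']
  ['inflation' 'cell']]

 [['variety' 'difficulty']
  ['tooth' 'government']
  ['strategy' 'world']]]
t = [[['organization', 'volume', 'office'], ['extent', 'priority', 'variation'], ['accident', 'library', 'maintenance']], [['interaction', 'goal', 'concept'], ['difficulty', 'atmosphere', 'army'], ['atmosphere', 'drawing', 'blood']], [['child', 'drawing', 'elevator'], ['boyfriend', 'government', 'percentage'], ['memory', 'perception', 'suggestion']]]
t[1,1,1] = 'atmosphere'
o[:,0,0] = ['health', 'variety']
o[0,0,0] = 'health'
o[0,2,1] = 'cell'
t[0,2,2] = 'maintenance'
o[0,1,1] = 'attention'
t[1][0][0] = 'interaction'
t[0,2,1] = 'library'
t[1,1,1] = 'atmosphere'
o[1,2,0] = 'strategy'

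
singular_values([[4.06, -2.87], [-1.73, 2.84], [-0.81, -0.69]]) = [5.88, 1.54]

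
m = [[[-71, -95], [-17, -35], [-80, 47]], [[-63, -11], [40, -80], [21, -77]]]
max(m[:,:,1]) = 47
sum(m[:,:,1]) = -251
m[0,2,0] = -80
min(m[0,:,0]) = -80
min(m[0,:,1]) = -95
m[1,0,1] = -11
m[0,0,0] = -71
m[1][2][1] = -77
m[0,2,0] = -80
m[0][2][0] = -80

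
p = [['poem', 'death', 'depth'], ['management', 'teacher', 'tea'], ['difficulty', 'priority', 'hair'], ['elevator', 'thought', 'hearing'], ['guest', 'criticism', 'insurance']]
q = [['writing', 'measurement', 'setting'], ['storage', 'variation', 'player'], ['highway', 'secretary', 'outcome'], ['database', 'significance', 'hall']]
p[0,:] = ['poem', 'death', 'depth']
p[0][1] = 'death'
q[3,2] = 'hall'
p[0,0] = 'poem'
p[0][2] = 'depth'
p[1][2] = 'tea'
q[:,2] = ['setting', 'player', 'outcome', 'hall']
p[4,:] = ['guest', 'criticism', 'insurance']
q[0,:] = ['writing', 'measurement', 'setting']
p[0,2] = 'depth'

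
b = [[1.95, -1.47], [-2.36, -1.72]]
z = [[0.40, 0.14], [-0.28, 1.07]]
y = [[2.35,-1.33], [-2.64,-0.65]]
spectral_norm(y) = 3.56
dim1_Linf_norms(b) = [1.95, 2.36]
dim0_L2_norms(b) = [3.06, 2.26]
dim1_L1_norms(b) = [3.42, 4.08]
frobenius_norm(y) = 3.83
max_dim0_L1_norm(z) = 1.21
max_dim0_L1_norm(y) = 4.99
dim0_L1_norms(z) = [0.68, 1.21]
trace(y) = 1.70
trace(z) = 1.47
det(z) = 0.47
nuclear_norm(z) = 1.53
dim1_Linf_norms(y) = [2.35, 2.64]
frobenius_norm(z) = 1.18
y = b + z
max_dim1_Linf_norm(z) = 1.07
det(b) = -6.82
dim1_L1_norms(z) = [0.54, 1.35]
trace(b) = 0.23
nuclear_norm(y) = 4.98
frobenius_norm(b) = 3.81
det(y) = -5.04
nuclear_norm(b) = 5.30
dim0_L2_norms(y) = [3.53, 1.48]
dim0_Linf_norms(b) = [2.36, 1.72]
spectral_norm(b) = 3.11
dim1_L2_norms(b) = [2.44, 2.92]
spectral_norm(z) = 1.11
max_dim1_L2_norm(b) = 2.92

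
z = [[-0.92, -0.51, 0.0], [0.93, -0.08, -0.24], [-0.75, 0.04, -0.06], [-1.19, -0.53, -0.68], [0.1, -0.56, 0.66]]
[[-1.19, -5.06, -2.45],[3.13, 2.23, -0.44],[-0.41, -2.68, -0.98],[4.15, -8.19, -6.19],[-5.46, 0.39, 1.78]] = z@ [[1.22,3.51,1.06],[0.13,3.59,2.9],[-8.34,3.11,4.99]]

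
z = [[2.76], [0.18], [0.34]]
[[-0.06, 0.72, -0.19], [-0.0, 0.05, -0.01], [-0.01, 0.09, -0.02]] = z@[[-0.02, 0.26, -0.07]]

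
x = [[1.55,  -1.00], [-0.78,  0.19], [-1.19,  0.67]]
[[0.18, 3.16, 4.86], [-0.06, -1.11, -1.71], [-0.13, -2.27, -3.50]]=x @ [[0.06, 1.05, 1.62], [-0.09, -1.53, -2.35]]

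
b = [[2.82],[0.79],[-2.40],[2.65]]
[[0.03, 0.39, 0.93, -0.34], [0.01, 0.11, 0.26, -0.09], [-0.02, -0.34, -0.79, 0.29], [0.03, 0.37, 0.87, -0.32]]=b@[[0.01,0.14,0.33,-0.12]]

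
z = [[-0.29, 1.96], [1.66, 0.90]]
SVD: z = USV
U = [[0.75, 0.66],[0.66, -0.75]]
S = [2.25, 1.57]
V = [[0.39, 0.92],[-0.92, 0.39]]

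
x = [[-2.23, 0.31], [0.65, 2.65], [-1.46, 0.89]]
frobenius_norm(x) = 3.93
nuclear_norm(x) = 5.56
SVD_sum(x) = [[-0.59, 1.15],[-0.94, 1.83],[-0.67, 1.3]] + [[-1.64, -0.84],[1.59, 0.82],[-0.79, -0.41]]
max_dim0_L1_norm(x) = 4.34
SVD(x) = [[-0.46, 0.68], [-0.73, -0.66], [-0.51, 0.33]] @ diag([2.837006158322012, 2.718289178443489]) @ [[0.46, -0.89], [-0.89, -0.46]]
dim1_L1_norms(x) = [2.54, 3.3, 2.35]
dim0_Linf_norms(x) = [2.23, 2.65]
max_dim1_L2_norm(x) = 2.73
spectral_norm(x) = 2.84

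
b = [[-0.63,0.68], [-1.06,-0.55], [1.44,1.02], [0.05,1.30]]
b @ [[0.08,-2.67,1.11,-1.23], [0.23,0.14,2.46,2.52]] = [[0.11, 1.78, 0.97, 2.49], [-0.21, 2.75, -2.53, -0.08], [0.35, -3.7, 4.11, 0.80], [0.30, 0.05, 3.25, 3.21]]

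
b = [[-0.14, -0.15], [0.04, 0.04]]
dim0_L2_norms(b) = [0.15, 0.16]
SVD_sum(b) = [[-0.14, -0.15],[0.04, 0.04]] + [[0.00, -0.0], [0.00, -0.00]]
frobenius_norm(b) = 0.21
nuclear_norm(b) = 0.21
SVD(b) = [[-0.96, 0.27],[0.27, 0.96]] @ diag([0.2128296683165643, 0.0018794372192745064]) @ [[0.68,0.73], [0.73,-0.68]]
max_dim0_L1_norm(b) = 0.19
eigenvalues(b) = [-0.1, -0.0]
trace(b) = -0.10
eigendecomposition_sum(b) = [[-0.14, -0.16], [0.04, 0.05]] + [[0.00,0.01], [-0.0,-0.01]]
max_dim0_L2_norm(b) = 0.16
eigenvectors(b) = [[-0.96, 0.74],[0.28, -0.67]]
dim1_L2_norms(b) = [0.21, 0.06]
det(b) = 0.00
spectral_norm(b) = 0.21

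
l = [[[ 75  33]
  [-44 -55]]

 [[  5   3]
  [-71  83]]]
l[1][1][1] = 83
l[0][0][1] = 33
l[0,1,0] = -44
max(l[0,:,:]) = 75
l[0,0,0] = 75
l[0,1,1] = -55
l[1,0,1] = 3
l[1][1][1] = 83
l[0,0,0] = 75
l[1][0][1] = 3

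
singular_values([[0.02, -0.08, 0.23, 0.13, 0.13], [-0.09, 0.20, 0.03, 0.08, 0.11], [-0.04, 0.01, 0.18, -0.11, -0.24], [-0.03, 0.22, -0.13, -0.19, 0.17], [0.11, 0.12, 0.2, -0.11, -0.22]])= [0.49, 0.4, 0.3, 0.15, 0.11]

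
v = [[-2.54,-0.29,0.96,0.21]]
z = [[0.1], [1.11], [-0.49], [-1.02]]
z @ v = [[-0.25, -0.03, 0.1, 0.02],[-2.82, -0.32, 1.07, 0.23],[1.24, 0.14, -0.47, -0.10],[2.59, 0.30, -0.98, -0.21]]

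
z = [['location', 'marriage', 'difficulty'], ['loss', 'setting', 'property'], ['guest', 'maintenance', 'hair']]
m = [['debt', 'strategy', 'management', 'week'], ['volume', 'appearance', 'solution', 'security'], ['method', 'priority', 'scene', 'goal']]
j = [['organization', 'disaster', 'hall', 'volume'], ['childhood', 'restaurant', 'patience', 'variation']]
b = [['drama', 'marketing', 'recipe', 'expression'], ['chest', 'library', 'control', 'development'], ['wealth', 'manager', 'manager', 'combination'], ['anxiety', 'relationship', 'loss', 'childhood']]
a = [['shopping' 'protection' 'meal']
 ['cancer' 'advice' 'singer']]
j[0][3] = 'volume'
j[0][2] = 'hall'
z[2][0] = 'guest'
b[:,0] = ['drama', 'chest', 'wealth', 'anxiety']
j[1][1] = 'restaurant'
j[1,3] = 'variation'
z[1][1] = 'setting'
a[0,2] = 'meal'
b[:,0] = ['drama', 'chest', 'wealth', 'anxiety']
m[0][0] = 'debt'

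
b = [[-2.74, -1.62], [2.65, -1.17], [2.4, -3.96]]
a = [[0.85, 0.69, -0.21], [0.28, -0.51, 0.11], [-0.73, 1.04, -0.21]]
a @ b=[[-1.0, -1.35], [-1.85, -0.29], [4.25, 0.8]]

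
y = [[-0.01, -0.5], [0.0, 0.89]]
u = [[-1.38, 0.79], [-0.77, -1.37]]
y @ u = [[0.40, 0.68], [-0.69, -1.22]]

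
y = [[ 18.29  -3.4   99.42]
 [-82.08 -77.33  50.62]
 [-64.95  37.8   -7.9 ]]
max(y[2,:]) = 37.8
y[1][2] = 50.62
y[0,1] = -3.4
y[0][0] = 18.29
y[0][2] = 99.42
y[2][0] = -64.95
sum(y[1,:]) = -108.78999999999999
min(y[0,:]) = -3.4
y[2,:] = [-64.95, 37.8, -7.9]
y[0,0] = 18.29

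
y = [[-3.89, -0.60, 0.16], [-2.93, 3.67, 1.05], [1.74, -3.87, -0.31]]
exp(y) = [[0.92, -2.45, -0.65], [-7.55, 20.74, 6.29], [9.49, -25.72, -6.08]]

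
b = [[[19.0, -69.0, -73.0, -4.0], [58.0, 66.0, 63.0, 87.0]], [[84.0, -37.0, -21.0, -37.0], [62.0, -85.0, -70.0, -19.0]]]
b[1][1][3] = -19.0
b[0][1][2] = 63.0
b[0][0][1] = -69.0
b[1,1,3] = -19.0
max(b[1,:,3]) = -19.0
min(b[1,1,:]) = -85.0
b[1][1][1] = -85.0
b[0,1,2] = 63.0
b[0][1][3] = 87.0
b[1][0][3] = -37.0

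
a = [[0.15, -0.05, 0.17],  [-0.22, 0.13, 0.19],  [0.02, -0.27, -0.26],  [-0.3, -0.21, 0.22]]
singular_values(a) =[0.51, 0.4, 0.24]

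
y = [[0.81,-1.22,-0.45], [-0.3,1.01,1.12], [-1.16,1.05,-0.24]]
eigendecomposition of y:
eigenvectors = [[-0.23, 0.63, 0.62], [-0.57, 0.63, -0.58], [0.79, -0.45, -0.52]]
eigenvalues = [-0.66, -0.09, 2.33]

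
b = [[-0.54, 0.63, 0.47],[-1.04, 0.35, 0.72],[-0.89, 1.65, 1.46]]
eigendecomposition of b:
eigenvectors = [[(-0.27+0j), (0.27+0.33j), 0.27-0.33j], [-0.28+0.00j, (-0.53+0.31j), (-0.53-0.31j)], [(-0.92+0j), (0.66+0j), 0.66-0.00j]]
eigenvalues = [(1.7+0j), (-0.22+0.32j), (-0.22-0.32j)]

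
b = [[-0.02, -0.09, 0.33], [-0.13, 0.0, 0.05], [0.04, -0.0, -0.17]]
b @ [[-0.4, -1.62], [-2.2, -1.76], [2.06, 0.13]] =[[0.89, 0.23], [0.16, 0.22], [-0.37, -0.09]]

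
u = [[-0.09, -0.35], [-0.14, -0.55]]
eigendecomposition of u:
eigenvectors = [[0.97,0.54], [-0.25,0.84]]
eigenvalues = [-0.0, -0.64]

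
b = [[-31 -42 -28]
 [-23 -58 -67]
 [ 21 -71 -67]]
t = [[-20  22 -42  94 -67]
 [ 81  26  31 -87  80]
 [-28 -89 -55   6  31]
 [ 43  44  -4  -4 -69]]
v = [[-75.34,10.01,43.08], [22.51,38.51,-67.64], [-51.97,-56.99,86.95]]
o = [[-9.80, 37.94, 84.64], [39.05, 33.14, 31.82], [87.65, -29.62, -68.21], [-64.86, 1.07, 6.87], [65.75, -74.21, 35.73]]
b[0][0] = -31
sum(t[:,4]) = -25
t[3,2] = -4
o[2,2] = -68.21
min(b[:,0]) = -31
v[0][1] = 10.01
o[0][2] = 84.64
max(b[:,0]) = 21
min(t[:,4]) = -69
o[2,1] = -29.62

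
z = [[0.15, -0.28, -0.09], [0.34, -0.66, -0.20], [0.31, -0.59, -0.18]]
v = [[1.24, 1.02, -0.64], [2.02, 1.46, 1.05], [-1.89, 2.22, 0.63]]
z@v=[[-0.21, -0.46, -0.45], [-0.53, -1.06, -1.04], [-0.47, -0.94, -0.93]]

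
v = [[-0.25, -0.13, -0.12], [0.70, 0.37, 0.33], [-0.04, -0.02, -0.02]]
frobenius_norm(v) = 0.91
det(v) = 0.00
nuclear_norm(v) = 0.92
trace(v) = 0.10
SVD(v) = [[-0.34, -0.82, -0.47], [0.94, -0.32, -0.12], [-0.05, -0.48, 0.88]] @ diag([0.9121345487163588, 0.0032503904388306113, 5.609512798846133e-17]) @ [[0.82, 0.43, 0.39], [0.03, -0.69, 0.72], [-0.58, 0.58, 0.58]]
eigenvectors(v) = [[0.32, -0.44, -0.58], [-0.95, 0.89, 0.58], [0.04, -0.12, 0.58]]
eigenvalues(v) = [0.12, -0.02, 0.0]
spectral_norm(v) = 0.91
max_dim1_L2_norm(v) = 0.86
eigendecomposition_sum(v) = [[-0.21, -0.11, -0.09], [0.61, 0.34, 0.28], [-0.03, -0.02, -0.01]] + [[-0.04, -0.02, -0.03],[0.09, 0.03, 0.05],[-0.01, -0.0, -0.01]] + [[0.0, 0.0, -0.0],  [-0.0, -0.00, 0.00],  [-0.00, -0.0, 0.0]]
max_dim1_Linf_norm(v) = 0.7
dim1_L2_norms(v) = [0.31, 0.86, 0.05]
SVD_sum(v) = [[-0.25, -0.13, -0.12], [0.7, 0.37, 0.33], [-0.04, -0.02, -0.02]] + [[-0.00,0.0,-0.00],  [-0.0,0.0,-0.00],  [-0.0,0.0,-0.0]] + [[0.0, -0.0, -0.00], [0.00, -0.00, -0.00], [-0.0, 0.00, 0.00]]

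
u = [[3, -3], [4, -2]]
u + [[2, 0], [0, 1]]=[[5, -3], [4, -1]]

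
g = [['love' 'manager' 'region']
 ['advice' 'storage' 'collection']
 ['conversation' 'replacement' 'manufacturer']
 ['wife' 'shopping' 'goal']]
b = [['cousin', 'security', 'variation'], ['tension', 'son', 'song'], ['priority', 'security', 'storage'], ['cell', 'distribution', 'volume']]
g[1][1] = 'storage'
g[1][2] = 'collection'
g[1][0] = 'advice'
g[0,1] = 'manager'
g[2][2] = 'manufacturer'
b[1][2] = 'song'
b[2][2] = 'storage'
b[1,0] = 'tension'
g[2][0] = 'conversation'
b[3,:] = ['cell', 'distribution', 'volume']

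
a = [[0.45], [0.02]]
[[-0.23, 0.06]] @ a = [[-0.10]]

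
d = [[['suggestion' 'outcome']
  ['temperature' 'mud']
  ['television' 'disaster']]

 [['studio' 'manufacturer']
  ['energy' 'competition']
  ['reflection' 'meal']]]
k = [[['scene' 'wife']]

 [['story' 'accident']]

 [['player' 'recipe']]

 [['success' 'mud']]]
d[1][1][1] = 'competition'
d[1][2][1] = 'meal'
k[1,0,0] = 'story'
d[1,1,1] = 'competition'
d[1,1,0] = 'energy'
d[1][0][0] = 'studio'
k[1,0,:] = ['story', 'accident']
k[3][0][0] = 'success'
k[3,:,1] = ['mud']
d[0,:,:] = [['suggestion', 'outcome'], ['temperature', 'mud'], ['television', 'disaster']]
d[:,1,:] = [['temperature', 'mud'], ['energy', 'competition']]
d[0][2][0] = 'television'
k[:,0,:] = [['scene', 'wife'], ['story', 'accident'], ['player', 'recipe'], ['success', 'mud']]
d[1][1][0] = 'energy'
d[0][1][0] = 'temperature'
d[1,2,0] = 'reflection'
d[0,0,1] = 'outcome'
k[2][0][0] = 'player'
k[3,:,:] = [['success', 'mud']]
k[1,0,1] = 'accident'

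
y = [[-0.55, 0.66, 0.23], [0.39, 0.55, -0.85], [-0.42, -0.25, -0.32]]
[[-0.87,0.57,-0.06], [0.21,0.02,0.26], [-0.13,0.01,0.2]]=y @ [[0.82, -0.41, -0.14], [-0.55, 0.49, -0.06], [-0.23, 0.11, -0.41]]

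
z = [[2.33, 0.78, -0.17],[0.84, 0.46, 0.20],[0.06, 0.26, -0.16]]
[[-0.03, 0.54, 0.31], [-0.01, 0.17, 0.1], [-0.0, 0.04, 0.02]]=z@ [[-0.01, 0.21, 0.12], [-0.01, 0.04, 0.02], [0.01, -0.10, -0.06]]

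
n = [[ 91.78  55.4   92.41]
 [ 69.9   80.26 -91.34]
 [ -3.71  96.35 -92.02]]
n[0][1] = 55.4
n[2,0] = -3.71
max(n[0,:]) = 92.41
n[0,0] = 91.78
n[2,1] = 96.35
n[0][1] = 55.4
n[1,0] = 69.9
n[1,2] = -91.34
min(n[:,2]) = -92.02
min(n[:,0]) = -3.71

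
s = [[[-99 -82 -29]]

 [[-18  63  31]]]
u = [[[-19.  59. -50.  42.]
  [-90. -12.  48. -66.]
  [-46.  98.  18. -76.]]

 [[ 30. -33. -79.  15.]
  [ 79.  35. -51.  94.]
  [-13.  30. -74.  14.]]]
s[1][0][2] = 31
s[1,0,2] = 31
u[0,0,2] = -50.0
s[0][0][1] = -82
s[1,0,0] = -18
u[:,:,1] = [[59.0, -12.0, 98.0], [-33.0, 35.0, 30.0]]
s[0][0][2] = -29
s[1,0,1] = 63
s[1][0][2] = 31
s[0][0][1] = -82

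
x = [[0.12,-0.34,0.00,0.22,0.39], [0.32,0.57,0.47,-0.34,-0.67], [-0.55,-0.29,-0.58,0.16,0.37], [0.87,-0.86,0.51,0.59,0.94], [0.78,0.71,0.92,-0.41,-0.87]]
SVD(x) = [[0.21,0.19,-0.15,0.76,0.57], [-0.47,0.06,-0.83,0.13,-0.25], [0.34,-0.3,-0.46,-0.52,0.55], [0.38,0.87,-0.15,-0.25,-0.13], [-0.69,0.34,0.21,-0.26,0.54]] @ diag([2.314358945367916, 1.7159687902752259, 0.008271108479091712, 0.005024273301530563, 0.00035810501849736364]) @ [[-0.23, -0.54, -0.37, 0.33, 0.64], [0.72, -0.26, 0.56, 0.2, 0.26], [0.42, -0.54, -0.48, -0.34, -0.41], [0.17, 0.25, -0.11, -0.74, 0.59], [0.48, 0.53, -0.55, 0.43, 0.08]]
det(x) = 0.00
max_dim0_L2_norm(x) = 1.54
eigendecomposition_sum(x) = [[-0.15, -0.08, -0.16, 0.04, 0.1], [0.57, 0.31, 0.61, -0.17, -0.4], [-0.54, -0.29, -0.57, 0.16, 0.37], [-0.0, -0.00, -0.01, 0.00, 0.00], [0.97, 0.52, 1.02, -0.28, -0.67]] + [[0.26, -0.26, 0.15, 0.18, 0.28], [-0.26, 0.25, -0.15, -0.17, -0.28], [-0.0, 0.0, -0.0, -0.0, -0.0], [0.88, -0.86, 0.51, 0.59, 0.94], [-0.19, 0.19, -0.11, -0.13, -0.2]] + [[0.00, -0.0, 0.00, -0.00, 0.0], [0.0, -0.00, 0.00, -0.0, 0.00], [-0.00, 0.00, -0.0, 0.0, -0.00], [0.0, -0.0, 0.0, -0.0, 0.0], [-0.0, 0.0, -0.00, 0.0, -0.0]] + [[0.01, -0.0, 0.00, -0.00, 0.0], [0.02, -0.01, 0.00, -0.01, 0.01], [-0.01, 0.00, -0.00, 0.0, -0.0], [0.00, -0.00, 0.0, -0.00, 0.00], [0.01, -0.01, 0.00, -0.00, 0.01]] + [[-0.00, 0.01, 0.0, 0.00, -0.00], [-0.01, 0.02, 0.01, 0.01, -0.01], [0.00, -0.01, -0.00, -0.00, 0.0], [-0.0, 0.01, 0.0, 0.0, -0.0], [-0.01, 0.01, 0.01, 0.00, -0.0]]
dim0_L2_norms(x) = [1.34, 1.33, 1.29, 0.84, 1.54]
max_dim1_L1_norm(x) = 3.77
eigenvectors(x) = [[-0.12, -0.27, 0.46, -0.39, -0.24], [0.46, 0.27, 0.46, -0.69, -0.78], [-0.43, 0.00, -0.55, 0.4, 0.24], [-0.0, -0.90, 0.53, -0.08, -0.24], [0.77, 0.2, -0.04, -0.45, -0.47]]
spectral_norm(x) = 2.31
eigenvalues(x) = [-1.08, 0.9, -0.0, 0.01, 0.01]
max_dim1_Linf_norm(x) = 0.94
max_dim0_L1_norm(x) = 3.24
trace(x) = -0.17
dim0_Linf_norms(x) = [0.87, 0.86, 0.92, 0.59, 0.94]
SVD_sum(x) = [[-0.11, -0.26, -0.18, 0.16, 0.31],[0.25, 0.59, 0.41, -0.36, -0.7],[-0.18, -0.43, -0.29, 0.26, 0.5],[-0.20, -0.47, -0.33, 0.29, 0.56],[0.36, 0.86, 0.59, -0.53, -1.02]] + [[0.23, -0.08, 0.18, 0.06, 0.08], [0.08, -0.03, 0.06, 0.02, 0.03], [-0.37, 0.13, -0.29, -0.1, -0.13], [1.07, -0.39, 0.83, 0.30, 0.38], [0.42, -0.15, 0.33, 0.12, 0.15]] + [[-0.0, 0.00, 0.0, 0.0, 0.0], [-0.0, 0.0, 0.0, 0.0, 0.00], [-0.00, 0.0, 0.0, 0.0, 0.0], [-0.00, 0.00, 0.0, 0.00, 0.00], [0.0, -0.00, -0.0, -0.0, -0.0]] + [[0.00, 0.0, -0.00, -0.0, 0.0],[0.0, 0.0, -0.0, -0.00, 0.00],[-0.0, -0.00, 0.00, 0.00, -0.0],[-0.0, -0.0, 0.0, 0.0, -0.00],[-0.00, -0.0, 0.0, 0.0, -0.0]] + [[0.0, 0.00, -0.00, 0.00, 0.00], [-0.0, -0.00, 0.00, -0.0, -0.0], [0.0, 0.00, -0.0, 0.0, 0.0], [-0.00, -0.00, 0.0, -0.00, -0.00], [0.00, 0.0, -0.0, 0.00, 0.0]]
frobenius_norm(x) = 2.88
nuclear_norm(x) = 4.04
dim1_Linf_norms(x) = [0.39, 0.67, 0.58, 0.94, 0.92]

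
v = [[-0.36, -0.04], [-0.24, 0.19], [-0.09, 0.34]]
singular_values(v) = [0.49, 0.33]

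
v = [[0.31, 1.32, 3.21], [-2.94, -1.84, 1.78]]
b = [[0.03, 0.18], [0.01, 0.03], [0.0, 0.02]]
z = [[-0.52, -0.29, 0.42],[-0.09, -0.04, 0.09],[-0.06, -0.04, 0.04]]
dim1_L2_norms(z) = [0.73, 0.13, 0.08]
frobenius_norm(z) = 0.75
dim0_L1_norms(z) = [0.67, 0.37, 0.55]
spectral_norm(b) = 0.19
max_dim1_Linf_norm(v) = 3.21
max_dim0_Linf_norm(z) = 0.52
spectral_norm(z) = 0.75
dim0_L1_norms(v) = [3.25, 3.16, 4.99]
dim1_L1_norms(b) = [0.21, 0.04, 0.02]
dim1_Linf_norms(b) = [0.18, 0.03, 0.02]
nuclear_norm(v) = 7.35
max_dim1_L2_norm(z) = 0.73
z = b @ v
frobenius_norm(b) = 0.19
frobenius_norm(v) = 5.23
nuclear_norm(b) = 0.19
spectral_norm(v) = 4.06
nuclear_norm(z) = 0.77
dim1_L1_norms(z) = [1.23, 0.22, 0.14]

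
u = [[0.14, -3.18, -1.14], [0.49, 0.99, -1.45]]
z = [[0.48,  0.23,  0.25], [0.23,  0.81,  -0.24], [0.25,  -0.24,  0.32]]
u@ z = [[-0.95, -2.27, 0.43], [0.10, 1.26, -0.58]]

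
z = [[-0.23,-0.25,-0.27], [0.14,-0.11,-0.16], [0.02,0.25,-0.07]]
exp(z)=[[0.78, -0.24, -0.21], [0.12, 0.86, -0.16], [0.03, 0.22, 0.91]]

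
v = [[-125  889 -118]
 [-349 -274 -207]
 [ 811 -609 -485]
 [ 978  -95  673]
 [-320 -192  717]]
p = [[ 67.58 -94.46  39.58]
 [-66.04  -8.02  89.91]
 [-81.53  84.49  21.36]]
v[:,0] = [-125, -349, 811, 978, -320]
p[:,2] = [39.58, 89.91, 21.36]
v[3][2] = 673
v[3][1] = -95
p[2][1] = 84.49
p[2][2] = 21.36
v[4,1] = -192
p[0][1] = -94.46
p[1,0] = -66.04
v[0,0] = -125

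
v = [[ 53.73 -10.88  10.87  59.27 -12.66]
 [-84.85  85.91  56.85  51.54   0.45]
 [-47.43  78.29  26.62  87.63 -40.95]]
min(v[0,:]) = -12.66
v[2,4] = -40.95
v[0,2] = 10.87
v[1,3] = 51.54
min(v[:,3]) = 51.54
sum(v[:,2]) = 94.34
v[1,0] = -84.85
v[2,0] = -47.43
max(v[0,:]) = 59.27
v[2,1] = 78.29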